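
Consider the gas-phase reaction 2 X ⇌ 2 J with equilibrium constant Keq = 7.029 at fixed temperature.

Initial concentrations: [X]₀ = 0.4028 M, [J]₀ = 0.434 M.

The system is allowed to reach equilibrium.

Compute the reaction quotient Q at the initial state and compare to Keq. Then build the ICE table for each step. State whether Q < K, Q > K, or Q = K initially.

Q₀ = 1.161; Q < K (proceeds forward)

Q₀ = 1.161 vs Keq = 7.029 ⇒ Q<K, forward
Step 1:
                    X           J
  I            0.4028       0.434
  C           -0.1736      0.1736
  E            0.2292      0.6076
  solve Keq expr → x = 0.08681; check Q = 7.029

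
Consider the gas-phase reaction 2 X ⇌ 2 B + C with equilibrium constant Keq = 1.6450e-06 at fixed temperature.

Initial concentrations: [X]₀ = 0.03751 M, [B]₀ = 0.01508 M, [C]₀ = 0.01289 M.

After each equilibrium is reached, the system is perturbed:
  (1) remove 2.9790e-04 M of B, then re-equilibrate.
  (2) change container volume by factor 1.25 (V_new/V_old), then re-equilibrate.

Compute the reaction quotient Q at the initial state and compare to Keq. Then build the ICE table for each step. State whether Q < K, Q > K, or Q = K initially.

Q₀ = 0.002083; Q > K (proceeds reverse)

Q₀ = 0.002083 vs Keq = 1.6450e-06 ⇒ Q>K, reverse
Step 1:
                  X         B         C
  init      0.03751   0.01508   0.01289
  Δ         0.01421  -0.01421 -0.007104
  eq        0.05172 8.7204e-04  0.005786
  solve Keq expr → x = -0.007104; check Q = 1.6450e-06
Then remove 2.9790e-04 M of B.
Step 2:
                  X         B         C
  init      0.05172 5.7414e-04  0.005786
  Δ       -2.8273e-04 2.8273e-04 1.4136e-04
  eq        0.05144 8.5686e-04  0.005927
  solve Keq expr → x = 1.4136e-04; check Q = 1.6450e-06
Then change container volume by factor 1.25 (V_new/V_old).
Step 3:
                  X         B         C
  init      0.04115 6.8549e-04  0.004742
  Δ       -7.6424e-05 7.6424e-05 3.8212e-05
  eq        0.04107 7.6192e-04   0.00478
  solve Keq expr → x = 3.8212e-05; check Q = 1.6450e-06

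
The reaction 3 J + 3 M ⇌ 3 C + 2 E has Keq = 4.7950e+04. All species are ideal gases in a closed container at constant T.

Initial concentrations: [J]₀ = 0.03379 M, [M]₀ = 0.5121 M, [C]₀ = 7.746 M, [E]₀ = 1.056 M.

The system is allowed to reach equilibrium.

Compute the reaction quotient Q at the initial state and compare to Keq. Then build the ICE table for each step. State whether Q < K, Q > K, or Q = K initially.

Q₀ = 1.0003e+08 vs Keq = 4.7950e+04 ⇒ Q>K, reverse
Step 1:
                   J          M          C          E
  I          0.03379     0.5121      7.746      1.056
  C           0.2278     0.2278    -0.2278    -0.1518
  E           0.2615     0.7399      7.518     0.9042
  solve Keq expr → x = -0.07592; check Q = 4.7950e+04

Q₀ = 1.0003e+08; Q > K (proceeds reverse)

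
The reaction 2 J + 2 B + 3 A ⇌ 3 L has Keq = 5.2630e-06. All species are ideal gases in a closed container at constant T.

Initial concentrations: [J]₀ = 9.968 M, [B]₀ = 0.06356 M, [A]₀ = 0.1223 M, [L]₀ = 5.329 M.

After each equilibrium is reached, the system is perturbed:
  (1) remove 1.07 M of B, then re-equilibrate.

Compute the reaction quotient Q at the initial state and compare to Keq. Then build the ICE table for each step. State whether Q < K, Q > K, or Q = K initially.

Q₀ = 2.0610e+05 vs Keq = 5.2630e-06 ⇒ Q>K, reverse
Step 1:
                    J           B           A           L
  Initial       9.968     0.06356      0.1223       5.329
  Change        2.948       2.948       4.422      -4.422
  Equil         12.92       3.011       4.544      0.9073
  solve Keq expr → x = -1.474; check Q = 5.2630e-06
Then remove 1.07 M of B.
Step 2:
                    J           B           A           L
  Initial       12.92       1.941       4.544      0.9073
  Change       0.1151      0.1151      0.1726     -0.1726
  Equil         13.03       2.056       4.717      0.7347
  solve Keq expr → x = -0.05755; check Q = 5.2630e-06

Q₀ = 2.0610e+05; Q > K (proceeds reverse)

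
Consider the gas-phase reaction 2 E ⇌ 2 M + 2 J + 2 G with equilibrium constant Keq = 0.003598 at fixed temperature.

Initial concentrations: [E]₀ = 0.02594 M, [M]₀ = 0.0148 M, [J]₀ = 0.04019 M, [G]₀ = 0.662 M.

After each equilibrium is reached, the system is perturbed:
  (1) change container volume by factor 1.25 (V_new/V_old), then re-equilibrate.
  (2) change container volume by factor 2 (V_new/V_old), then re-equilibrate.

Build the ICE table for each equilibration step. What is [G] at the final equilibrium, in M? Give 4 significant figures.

Q₀ = 2.3043e-04 vs Keq = 0.003598 ⇒ Q<K, forward
Step 1:
                    E           M           J           G
  I           0.02594      0.0148     0.04019       0.662
  C          -0.01106     0.01106     0.01106     0.01106
  E           0.01488     0.02586     0.05125      0.6731
  solve Keq expr → x = 0.005532; check Q = 0.003598
Then change container volume by factor 1.25 (V_new/V_old).
Step 2:
                    E           M           J           G
  I            0.0119     0.02069       0.041      0.5385
  C         -0.002686    0.002686    0.002686    0.002686
  E          0.009214     0.02338     0.04369      0.5411
  solve Keq expr → x = 0.001343; check Q = 0.003598
Then change container volume by factor 2 (V_new/V_old).
Step 3:
                    E           M           J           G
  I          0.004607     0.01169     0.02184      0.2706
  C         -0.002952    0.002952    0.002952    0.002952
  E          0.001655     0.01464      0.0248      0.2735
  solve Keq expr → x = 0.001476; check Q = 0.003598

[G]_eq = 0.2735 M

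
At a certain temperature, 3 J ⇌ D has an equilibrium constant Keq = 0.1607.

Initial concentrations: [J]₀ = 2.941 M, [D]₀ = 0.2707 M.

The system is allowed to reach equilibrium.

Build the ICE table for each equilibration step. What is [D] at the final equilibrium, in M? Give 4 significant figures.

Q₀ = 0.01064 vs Keq = 0.1607 ⇒ Q<K, forward
Step 1:
                    J           D
  Initial       2.941      0.2707
  Change       -1.304      0.4346
  Equil         1.637      0.7053
  solve Keq expr → x = 0.4346; check Q = 0.1607

[D]_eq = 0.7053 M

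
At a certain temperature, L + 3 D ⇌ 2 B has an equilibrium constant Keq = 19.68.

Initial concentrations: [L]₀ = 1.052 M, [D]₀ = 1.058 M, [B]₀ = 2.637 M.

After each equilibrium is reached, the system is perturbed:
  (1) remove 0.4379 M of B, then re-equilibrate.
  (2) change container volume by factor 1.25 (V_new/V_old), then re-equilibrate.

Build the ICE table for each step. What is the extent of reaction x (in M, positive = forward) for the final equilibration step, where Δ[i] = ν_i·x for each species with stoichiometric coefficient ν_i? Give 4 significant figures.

Q₀ = 5.581 vs Keq = 19.68 ⇒ Q<K, forward
Step 1:
                  L         D         B
  init        1.052     1.058     2.637
  Δ          -0.101   -0.3029    0.2019
  eq          0.951    0.7551     2.839
  solve Keq expr → x = 0.101; check Q = 19.68
Then remove 0.4379 M of B.
Step 2:
                  L         D         B
  init        0.951    0.7551     2.401
  Δ        -0.02206  -0.06618   0.04412
  eq          0.929     0.689     2.445
  solve Keq expr → x = 0.02206; check Q = 19.68
Then change container volume by factor 1.25 (V_new/V_old).
Step 3:
                  L         D         B
  init       0.7432    0.5512     1.956
  Δ          0.0238   0.07141  -0.04761
  eq          0.767    0.6226     1.908
  solve Keq expr → x = -0.0238; check Q = 19.68

x = -0.0238 M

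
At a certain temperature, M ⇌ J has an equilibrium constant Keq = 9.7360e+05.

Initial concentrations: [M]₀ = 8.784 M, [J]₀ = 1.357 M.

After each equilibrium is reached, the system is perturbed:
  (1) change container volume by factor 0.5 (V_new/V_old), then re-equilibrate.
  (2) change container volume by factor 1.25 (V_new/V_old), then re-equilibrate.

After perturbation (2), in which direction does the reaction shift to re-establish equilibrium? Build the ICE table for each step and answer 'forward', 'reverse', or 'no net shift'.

Direction: no net shift

Q₀ = 0.1545 vs Keq = 9.7360e+05 ⇒ Q<K, forward
Step 1:
                   M          J
  I            8.784      1.357
  C           -8.784      8.784
  E       1.0416e-05      10.14
  solve Keq expr → x = 8.784; check Q = 9.7360e+05
Then change container volume by factor 0.5 (V_new/V_old).
Step 2:
                   M          J
  I       2.0832e-05      20.28
  C                0          0
  E       2.0832e-05      20.28
  solve Keq expr → x = 0; check Q = 9.7360e+05
Then change container volume by factor 1.25 (V_new/V_old).
Step 3:
                   M          J
  I       1.6666e-05      16.23
  C                0          0
  E       1.6666e-05      16.23
  solve Keq expr → x = 0; check Q = 9.7360e+05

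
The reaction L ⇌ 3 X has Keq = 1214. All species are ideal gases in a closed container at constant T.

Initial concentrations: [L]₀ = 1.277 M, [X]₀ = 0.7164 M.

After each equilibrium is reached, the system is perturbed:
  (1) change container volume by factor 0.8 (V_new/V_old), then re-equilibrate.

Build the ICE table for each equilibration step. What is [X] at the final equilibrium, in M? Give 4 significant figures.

Q₀ = 0.2879 vs Keq = 1214 ⇒ Q<K, forward
Step 1:
                   L          X
  init         1.277     0.7164
  Δ           -1.209      3.628
  eq         0.06756      4.345
  solve Keq expr → x = 1.209; check Q = 1214
Then change container volume by factor 0.8 (V_new/V_old).
Step 2:
                   L          X
  init       0.08445      5.431
  Δ          0.03913    -0.1174
  eq          0.1236      5.314
  solve Keq expr → x = -0.03913; check Q = 1214

[X]_eq = 5.314 M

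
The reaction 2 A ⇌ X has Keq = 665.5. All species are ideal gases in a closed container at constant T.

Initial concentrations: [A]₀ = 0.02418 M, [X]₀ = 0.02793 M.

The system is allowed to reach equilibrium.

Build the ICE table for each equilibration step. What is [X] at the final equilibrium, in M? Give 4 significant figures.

Q₀ = 47.77 vs Keq = 665.5 ⇒ Q<K, forward
Step 1:
                   A          X
  I          0.02418    0.02793
  C         -0.01679   0.008396
  E         0.007388    0.03633
  solve Keq expr → x = 0.008396; check Q = 665.5

[X]_eq = 0.03633 M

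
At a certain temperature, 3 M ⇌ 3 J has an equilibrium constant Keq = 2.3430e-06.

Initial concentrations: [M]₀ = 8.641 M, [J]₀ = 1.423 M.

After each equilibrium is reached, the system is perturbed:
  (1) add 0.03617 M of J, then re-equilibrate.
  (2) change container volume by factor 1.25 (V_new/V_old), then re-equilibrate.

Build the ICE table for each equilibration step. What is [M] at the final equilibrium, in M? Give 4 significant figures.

[M]_eq = 7.974 M

Q₀ = 0.004466 vs Keq = 2.3430e-06 ⇒ Q>K, reverse
Step 1:
                   M          J
  I            8.641      1.423
  C            1.291     -1.291
  E            9.932     0.1319
  solve Keq expr → x = -0.4304; check Q = 2.3430e-06
Then add 0.03617 M of J.
Step 2:
                   M          J
  I            9.932     0.1681
  C           0.0357    -0.0357
  E            9.968     0.1324
  solve Keq expr → x = -0.0119; check Q = 2.3430e-06
Then change container volume by factor 1.25 (V_new/V_old).
Step 3:
                   M          J
  I            7.974     0.1059
  C                0          0
  E            7.974     0.1059
  solve Keq expr → x = 0; check Q = 2.3430e-06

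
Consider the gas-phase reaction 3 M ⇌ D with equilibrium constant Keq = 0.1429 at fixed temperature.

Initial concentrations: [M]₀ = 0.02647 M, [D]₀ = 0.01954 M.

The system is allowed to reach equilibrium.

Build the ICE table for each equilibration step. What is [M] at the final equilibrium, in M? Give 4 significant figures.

[M]_eq = 0.08483 M

Q₀ = 1054 vs Keq = 0.1429 ⇒ Q>K, reverse
Step 1:
                  M         D
  I         0.02647   0.01954
  C         0.05836  -0.01945
  E         0.08483 8.7228e-05
  solve Keq expr → x = -0.01945; check Q = 0.1429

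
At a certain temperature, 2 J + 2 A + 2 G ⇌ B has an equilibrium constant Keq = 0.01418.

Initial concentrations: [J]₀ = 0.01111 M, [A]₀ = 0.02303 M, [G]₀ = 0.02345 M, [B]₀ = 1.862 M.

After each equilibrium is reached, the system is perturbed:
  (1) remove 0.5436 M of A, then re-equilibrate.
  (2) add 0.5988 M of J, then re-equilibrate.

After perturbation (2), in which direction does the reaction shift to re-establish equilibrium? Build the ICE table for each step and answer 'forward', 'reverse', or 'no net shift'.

Q₀ = 5.1722e+10 vs Keq = 0.01418 ⇒ Q>K, reverse
Step 1:
                  J         A         G         B
  Initial   0.01111   0.02303   0.02345     1.862
  Change       1.97      1.97      1.97   -0.9848
  Equil       1.981     1.993     1.993    0.8772
  solve Keq expr → x = -0.9848; check Q = 0.01418
Then remove 0.5436 M of A.
Step 2:
                  J         A         G         B
  Initial     1.981     1.449     1.993    0.8772
  Change      0.166     0.166     0.166  -0.08298
  Equil       2.147     1.615     2.159    0.7943
  solve Keq expr → x = -0.08298; check Q = 0.01418
Then add 0.5988 M of J.
Step 3:
                  J         A         G         B
  Initial     2.745     1.615     2.159    0.7943
  Change    -0.1366   -0.1366   -0.1366    0.0683
  Equil       2.609     1.478     2.022    0.8626
  solve Keq expr → x = 0.0683; check Q = 0.01418

Direction: forward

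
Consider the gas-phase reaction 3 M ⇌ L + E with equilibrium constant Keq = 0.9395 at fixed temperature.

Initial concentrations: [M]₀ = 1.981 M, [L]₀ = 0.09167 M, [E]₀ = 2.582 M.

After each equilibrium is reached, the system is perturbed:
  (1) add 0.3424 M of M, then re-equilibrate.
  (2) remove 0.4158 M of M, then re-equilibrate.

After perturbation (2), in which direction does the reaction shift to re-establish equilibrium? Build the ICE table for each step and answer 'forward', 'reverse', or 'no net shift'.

Q₀ = 0.03045 vs Keq = 0.9395 ⇒ Q<K, forward
Step 1:
                   M          L          E
  I            1.981    0.09167      2.582
  C          -0.9133     0.3044     0.3044
  E            1.068     0.3961      2.886
  solve Keq expr → x = 0.3044; check Q = 0.9395
Then add 0.3424 M of M.
Step 2:
                   M          L          E
  I             1.41     0.3961      2.886
  C          -0.2587    0.08624    0.08624
  E            1.151     0.4824      2.973
  solve Keq expr → x = 0.08624; check Q = 0.9395
Then remove 0.4158 M of M.
Step 3:
                   M          L          E
  I           0.7355     0.4824      2.973
  C           0.3133    -0.1044    -0.1044
  E            1.049     0.3779      2.868
  solve Keq expr → x = -0.1044; check Q = 0.9395

Direction: reverse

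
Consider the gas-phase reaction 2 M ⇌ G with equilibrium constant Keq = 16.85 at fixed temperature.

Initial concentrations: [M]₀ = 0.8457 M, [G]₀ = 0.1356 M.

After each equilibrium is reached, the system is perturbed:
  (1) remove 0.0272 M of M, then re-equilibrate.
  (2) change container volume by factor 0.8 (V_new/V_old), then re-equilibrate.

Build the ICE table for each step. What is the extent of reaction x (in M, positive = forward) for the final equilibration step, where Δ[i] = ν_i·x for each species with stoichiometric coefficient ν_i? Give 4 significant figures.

x = 0.01012 M

Q₀ = 0.1896 vs Keq = 16.85 ⇒ Q<K, forward
Step 1:
                   M          G
  Initial     0.8457     0.1356
  Change     -0.6779     0.3389
  Equil       0.1678     0.4745
  solve Keq expr → x = 0.3389; check Q = 16.85
Then remove 0.0272 M of M.
Step 2:
                   M          G
  Initial     0.1406     0.4745
  Change     0.02498   -0.01249
  Equil       0.1656     0.4621
  solve Keq expr → x = -0.01249; check Q = 16.85
Then change container volume by factor 0.8 (V_new/V_old).
Step 3:
                   M          G
  Initial      0.207     0.5776
  Change    -0.02024    0.01012
  Equil       0.1868     0.5877
  solve Keq expr → x = 0.01012; check Q = 16.85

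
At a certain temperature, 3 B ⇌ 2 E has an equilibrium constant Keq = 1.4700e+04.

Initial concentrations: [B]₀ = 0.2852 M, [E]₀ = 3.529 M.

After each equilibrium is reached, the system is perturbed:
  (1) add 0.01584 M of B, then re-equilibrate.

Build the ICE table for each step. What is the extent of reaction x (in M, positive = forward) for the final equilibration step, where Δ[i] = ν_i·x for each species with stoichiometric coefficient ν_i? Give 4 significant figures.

Q₀ = 536.9 vs Keq = 1.4700e+04 ⇒ Q<K, forward
Step 1:
                  B         E
  init       0.2852     3.529
  Δ         -0.1883    0.1256
  eq        0.09685     3.655
  solve Keq expr → x = 0.06278; check Q = 1.4700e+04
Then add 0.01584 M of B.
Step 2:
                  B         E
  init       0.1127     3.655
  Δ        -0.01566   0.01044
  eq        0.09704     3.665
  solve Keq expr → x = 0.005219; check Q = 1.4700e+04

x = 0.005219 M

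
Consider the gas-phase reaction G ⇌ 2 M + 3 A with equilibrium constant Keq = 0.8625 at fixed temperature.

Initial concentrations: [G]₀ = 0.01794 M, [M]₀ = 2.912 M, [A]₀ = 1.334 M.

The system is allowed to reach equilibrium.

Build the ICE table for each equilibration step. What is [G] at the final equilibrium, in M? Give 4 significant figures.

Q₀ = 1122 vs Keq = 0.8625 ⇒ Q>K, reverse
Step 1:
                   G          M          A
  init       0.01794      2.912      1.334
  Δ           0.3173    -0.6346     -0.952
  eq          0.3353      2.277      0.382
  solve Keq expr → x = -0.3173; check Q = 0.8625

[G]_eq = 0.3353 M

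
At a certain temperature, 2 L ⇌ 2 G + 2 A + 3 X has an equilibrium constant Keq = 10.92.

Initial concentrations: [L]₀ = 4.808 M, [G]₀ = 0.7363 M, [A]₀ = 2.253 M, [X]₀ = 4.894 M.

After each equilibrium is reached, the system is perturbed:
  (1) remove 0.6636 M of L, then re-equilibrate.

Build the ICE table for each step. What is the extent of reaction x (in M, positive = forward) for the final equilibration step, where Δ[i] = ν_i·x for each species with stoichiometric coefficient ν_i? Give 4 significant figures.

Q₀ = 13.95 vs Keq = 10.92 ⇒ Q>K, reverse
Step 1:
                   L          G          A          X
  Initial      4.808     0.7363      2.253      4.894
  Change     0.04857   -0.04857   -0.04857   -0.07285
  Equil        4.857     0.6877      2.204      4.821
  solve Keq expr → x = -0.02428; check Q = 10.92
Then remove 0.6636 M of L.
Step 2:
                   L          G          A          X
  Initial      4.193     0.6877      2.204      4.821
  Change     0.05478   -0.05478   -0.05478   -0.08216
  Equil        4.248      0.633       2.15      4.739
  solve Keq expr → x = -0.02739; check Q = 10.92

x = -0.02739 M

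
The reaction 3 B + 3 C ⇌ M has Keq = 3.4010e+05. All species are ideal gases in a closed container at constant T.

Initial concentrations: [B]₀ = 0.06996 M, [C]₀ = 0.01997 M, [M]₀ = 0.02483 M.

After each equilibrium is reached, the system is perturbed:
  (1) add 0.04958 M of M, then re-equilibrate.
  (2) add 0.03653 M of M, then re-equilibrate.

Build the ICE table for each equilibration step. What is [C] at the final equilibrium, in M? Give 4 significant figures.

Q₀ = 9.1053e+06 vs Keq = 3.4010e+05 ⇒ Q>K, reverse
Step 1:
                    B           C           M
  init        0.06996     0.01997     0.02483
  Δ            0.0211      0.0211   -0.007034
  eq          0.09106     0.04107      0.0178
  solve Keq expr → x = -0.007034; check Q = 3.4010e+05
Then add 0.04958 M of M.
Step 2:
                    B           C           M
  init        0.09106     0.04107     0.06738
  Δ           0.01344     0.01344   -0.004481
  eq           0.1045     0.05452     0.06289
  solve Keq expr → x = -0.004481; check Q = 3.4010e+05
Then add 0.03653 M of M.
Step 3:
                    B           C           M
  init         0.1045     0.05452     0.09942
  Δ          0.005464    0.005464   -0.001821
  eq             0.11     0.05998      0.0976
  solve Keq expr → x = -0.001821; check Q = 3.4010e+05

[C]_eq = 0.05998 M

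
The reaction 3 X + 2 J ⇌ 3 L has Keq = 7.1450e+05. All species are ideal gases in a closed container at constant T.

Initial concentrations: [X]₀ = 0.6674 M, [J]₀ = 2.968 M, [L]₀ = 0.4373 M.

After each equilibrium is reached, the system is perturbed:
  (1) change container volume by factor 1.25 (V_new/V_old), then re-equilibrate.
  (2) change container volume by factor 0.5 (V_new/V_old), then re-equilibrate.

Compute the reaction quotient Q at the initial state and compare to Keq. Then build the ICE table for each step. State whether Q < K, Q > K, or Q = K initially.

Q₀ = 0.03193 vs Keq = 7.1450e+05 ⇒ Q<K, forward
Step 1:
                  X         J         L
  I          0.6674     2.968    0.4373
  C         -0.6608   -0.4405    0.6608
  E         0.00662     2.527     1.098
  solve Keq expr → x = 0.2203; check Q = 7.1450e+05
Then change container volume by factor 1.25 (V_new/V_old).
Step 2:
                  X         J         L
  I        0.005296     2.022    0.8785
  C       8.4240e-04 5.6160e-04 -8.4240e-04
  E        0.006138     2.023    0.8776
  solve Keq expr → x = -2.8080e-04; check Q = 7.1450e+05
Then change container volume by factor 0.5 (V_new/V_old).
Step 3:
                  X         J         L
  I         0.01228     4.045     1.755
  C       -0.004519 -0.003013  0.004519
  E        0.007757     4.042      1.76
  solve Keq expr → x = 0.001506; check Q = 7.1450e+05

Q₀ = 0.03193; Q < K (proceeds forward)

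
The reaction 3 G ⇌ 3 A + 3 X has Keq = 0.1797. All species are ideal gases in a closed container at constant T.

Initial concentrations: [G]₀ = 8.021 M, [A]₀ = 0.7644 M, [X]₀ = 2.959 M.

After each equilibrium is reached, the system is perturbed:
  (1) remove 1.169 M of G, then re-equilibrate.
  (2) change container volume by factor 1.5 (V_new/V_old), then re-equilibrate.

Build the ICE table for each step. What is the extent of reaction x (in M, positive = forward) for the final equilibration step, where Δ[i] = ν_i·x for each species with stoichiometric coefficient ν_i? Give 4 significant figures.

Q₀ = 0.02242 vs Keq = 0.1797 ⇒ Q<K, forward
Step 1:
                   G          A          X
  I            8.021     0.7644      2.959
  C          -0.4754     0.4754     0.4754
  E            7.546       1.24      3.434
  solve Keq expr → x = 0.1585; check Q = 0.1797
Then remove 1.169 M of G.
Step 2:
                   G          A          X
  I            6.377       1.24      3.434
  C           0.1291    -0.1291    -0.1291
  E            6.506      1.111      3.305
  solve Keq expr → x = -0.04304; check Q = 0.1797
Then change container volume by factor 1.5 (V_new/V_old).
Step 3:
                   G          A          X
  I            4.337     0.7405      2.204
  C          -0.2189     0.2189     0.2189
  E            4.118     0.9594      2.422
  solve Keq expr → x = 0.07296; check Q = 0.1797

x = 0.07296 M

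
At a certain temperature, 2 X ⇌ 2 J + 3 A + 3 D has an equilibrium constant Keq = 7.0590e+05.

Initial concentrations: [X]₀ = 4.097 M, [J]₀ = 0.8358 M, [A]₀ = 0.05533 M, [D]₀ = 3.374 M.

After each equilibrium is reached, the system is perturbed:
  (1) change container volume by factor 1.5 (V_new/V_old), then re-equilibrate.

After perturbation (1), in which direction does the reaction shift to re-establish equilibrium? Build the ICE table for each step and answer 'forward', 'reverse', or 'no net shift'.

Direction: forward

Q₀ = 2.7076e-04 vs Keq = 7.0590e+05 ⇒ Q<K, forward
Step 1:
                  X         J         A         D
  I           4.097    0.8358   0.05533     3.374
  C          -3.057     3.057     4.585     4.585
  E            1.04     3.893     4.641     7.959
  solve Keq expr → x = 1.528; check Q = 7.0590e+05
Then change container volume by factor 1.5 (V_new/V_old).
Step 2:
                  X         J         A         D
  I          0.6934     2.595     3.094     5.306
  C         -0.3525    0.3525    0.5287    0.5287
  E          0.3409     2.948     3.622     5.835
  solve Keq expr → x = 0.1762; check Q = 7.0590e+05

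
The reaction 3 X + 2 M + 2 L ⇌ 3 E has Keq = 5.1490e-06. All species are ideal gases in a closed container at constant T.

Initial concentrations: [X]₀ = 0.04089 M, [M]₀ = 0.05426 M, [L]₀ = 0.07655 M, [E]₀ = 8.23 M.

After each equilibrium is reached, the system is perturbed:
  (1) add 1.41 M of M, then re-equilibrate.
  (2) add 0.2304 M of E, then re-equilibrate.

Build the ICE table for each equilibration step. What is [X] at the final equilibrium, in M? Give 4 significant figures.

[X]_eq = 7.269 M

Q₀ = 4.7260e+11 vs Keq = 5.1490e-06 ⇒ Q>K, reverse
Step 1:
                    X           M           L           E
  Initial     0.04089     0.05426     0.07655        8.23
  Change        7.199         4.8         4.8      -7.199
  Equil          7.24       4.854       4.876       1.031
  solve Keq expr → x = -2.4; check Q = 5.1490e-06
Then add 1.41 M of M.
Step 2:
                    X           M           L           E
  Initial        7.24       6.264       4.876       1.031
  Change      -0.1402    -0.09346    -0.09346      0.1402
  Equil           7.1        6.17       4.783       1.171
  solve Keq expr → x = 0.04673; check Q = 5.1490e-06
Then add 0.2304 M of E.
Step 3:
                    X           M           L           E
  Initial         7.1        6.17       4.783       1.401
  Change        0.169      0.1127      0.1127      -0.169
  Equil         7.269       6.283       4.895       1.232
  solve Keq expr → x = -0.05633; check Q = 5.1490e-06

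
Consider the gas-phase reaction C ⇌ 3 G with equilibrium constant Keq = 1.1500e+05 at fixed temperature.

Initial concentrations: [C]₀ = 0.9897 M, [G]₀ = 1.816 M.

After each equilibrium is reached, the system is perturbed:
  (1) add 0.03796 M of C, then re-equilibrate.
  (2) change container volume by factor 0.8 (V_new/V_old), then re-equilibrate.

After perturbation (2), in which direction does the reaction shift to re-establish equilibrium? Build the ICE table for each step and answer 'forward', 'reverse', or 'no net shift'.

Direction: reverse

Q₀ = 6.051 vs Keq = 1.1500e+05 ⇒ Q<K, forward
Step 1:
                    C           G
  I            0.9897       1.816
  C           -0.9887       2.966
  E        9.5104e-04       4.782
  solve Keq expr → x = 0.9887; check Q = 1.1500e+05
Then add 0.03796 M of C.
Step 2:
                    C           G
  I           0.03891       4.782
  C          -0.03789      0.1137
  E           0.00102       4.896
  solve Keq expr → x = 0.03789; check Q = 1.1500e+05
Then change container volume by factor 0.8 (V_new/V_old).
Step 3:
                    C           G
  I          0.001276        6.12
  C        7.1543e-04   -0.002146
  E          0.001991       6.118
  solve Keq expr → x = -7.1543e-04; check Q = 1.1500e+05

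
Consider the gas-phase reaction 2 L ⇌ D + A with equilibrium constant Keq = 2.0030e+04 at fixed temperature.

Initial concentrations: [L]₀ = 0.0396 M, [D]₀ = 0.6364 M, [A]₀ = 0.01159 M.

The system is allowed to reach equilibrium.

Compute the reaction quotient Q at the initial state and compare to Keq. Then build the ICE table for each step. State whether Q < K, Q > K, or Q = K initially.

Q₀ = 4.704; Q < K (proceeds forward)

Q₀ = 4.704 vs Keq = 2.0030e+04 ⇒ Q<K, forward
Step 1:
                   L          D          A
  I           0.0396     0.6364    0.01159
  C         -0.03859     0.0193     0.0193
  E         0.001006     0.6557    0.03089
  solve Keq expr → x = 0.0193; check Q = 2.0030e+04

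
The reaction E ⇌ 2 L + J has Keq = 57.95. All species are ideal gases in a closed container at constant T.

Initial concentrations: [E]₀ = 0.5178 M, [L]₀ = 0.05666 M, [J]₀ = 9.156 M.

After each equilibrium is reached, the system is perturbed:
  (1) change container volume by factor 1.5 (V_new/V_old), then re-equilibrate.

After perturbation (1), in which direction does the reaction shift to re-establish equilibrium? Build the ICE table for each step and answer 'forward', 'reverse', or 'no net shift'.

Q₀ = 0.05677 vs Keq = 57.95 ⇒ Q<K, forward
Step 1:
                    E           L           J
  I            0.5178     0.05666       9.156
  C            -0.398      0.7959       0.398
  E            0.1198      0.8526       9.554
  solve Keq expr → x = 0.398; check Q = 57.95
Then change container volume by factor 1.5 (V_new/V_old).
Step 2:
                    E           L           J
  I           0.07989      0.5684       6.369
  C          -0.03489     0.06977     0.03489
  E           0.04501      0.6382       6.404
  solve Keq expr → x = 0.03489; check Q = 57.95

Direction: forward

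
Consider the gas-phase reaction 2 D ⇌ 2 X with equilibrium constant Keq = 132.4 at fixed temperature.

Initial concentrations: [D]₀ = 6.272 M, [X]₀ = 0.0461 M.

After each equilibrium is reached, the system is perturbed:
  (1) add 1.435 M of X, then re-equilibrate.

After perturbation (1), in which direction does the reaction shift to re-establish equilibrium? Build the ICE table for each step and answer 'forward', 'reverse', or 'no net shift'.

Direction: reverse

Q₀ = 5.4024e-05 vs Keq = 132.4 ⇒ Q<K, forward
Step 1:
                  D         X
  I           6.272    0.0461
  C          -5.767     5.767
  E          0.5052     5.813
  solve Keq expr → x = 2.883; check Q = 132.4
Then add 1.435 M of X.
Step 2:
                  D         X
  I          0.5052     7.248
  C          0.1147   -0.1147
  E          0.6199     7.133
  solve Keq expr → x = -0.05737; check Q = 132.4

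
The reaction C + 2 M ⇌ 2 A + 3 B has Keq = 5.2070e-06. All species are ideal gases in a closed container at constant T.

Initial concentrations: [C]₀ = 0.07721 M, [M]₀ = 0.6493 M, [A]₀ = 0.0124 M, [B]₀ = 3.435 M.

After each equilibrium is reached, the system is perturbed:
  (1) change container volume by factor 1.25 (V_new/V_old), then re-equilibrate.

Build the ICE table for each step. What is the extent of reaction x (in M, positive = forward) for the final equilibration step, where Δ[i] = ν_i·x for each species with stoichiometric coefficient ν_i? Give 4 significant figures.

Q₀ = 0.1915 vs Keq = 5.2070e-06 ⇒ Q>K, reverse
Step 1:
                  C         M         A         B
  Initial   0.07721    0.6493    0.0124     3.435
  Change   0.006165   0.01233  -0.01233   -0.0185
  Equil     0.08338    0.6616 6.9033e-05     3.417
  solve Keq expr → x = -0.006165; check Q = 5.2070e-06
Then change container volume by factor 1.25 (V_new/V_old).
Step 2:
                  C         M         A         B
  Initial    0.0667    0.5293 5.5226e-05     2.733
  Change  -6.9002e-06 -1.3800e-05 1.3800e-05 2.0701e-05
  Equil     0.06669    0.5293 6.9027e-05     2.733
  solve Keq expr → x = 6.9002e-06; check Q = 5.2070e-06

x = 6.9002e-06 M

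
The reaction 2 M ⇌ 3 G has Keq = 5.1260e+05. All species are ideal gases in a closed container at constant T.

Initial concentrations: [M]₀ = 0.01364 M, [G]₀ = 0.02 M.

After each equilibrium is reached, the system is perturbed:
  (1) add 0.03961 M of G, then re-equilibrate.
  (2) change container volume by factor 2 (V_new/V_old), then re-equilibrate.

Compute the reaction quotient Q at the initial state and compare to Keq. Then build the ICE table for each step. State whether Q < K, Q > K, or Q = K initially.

Q₀ = 0.043 vs Keq = 5.1260e+05 ⇒ Q<K, forward
Step 1:
                    M           G
  Initial     0.01364        0.02
  Change     -0.01363     0.02044
  Equil    1.1360e-05     0.04044
  solve Keq expr → x = 0.006814; check Q = 5.1260e+05
Then add 0.03961 M of G.
Step 2:
                    M           G
  Initial  1.1360e-05     0.08005
  Change   2.0258e-05 -3.0387e-05
  Equil    3.1618e-05     0.08002
  solve Keq expr → x = -1.0129e-05; check Q = 5.1260e+05
Then change container volume by factor 2 (V_new/V_old).
Step 3:
                    M           G
  Initial  1.5809e-05     0.04001
  Change  -4.6274e-06  6.9411e-06
  Equil    1.1181e-05     0.04002
  solve Keq expr → x = 2.3137e-06; check Q = 5.1260e+05

Q₀ = 0.043; Q < K (proceeds forward)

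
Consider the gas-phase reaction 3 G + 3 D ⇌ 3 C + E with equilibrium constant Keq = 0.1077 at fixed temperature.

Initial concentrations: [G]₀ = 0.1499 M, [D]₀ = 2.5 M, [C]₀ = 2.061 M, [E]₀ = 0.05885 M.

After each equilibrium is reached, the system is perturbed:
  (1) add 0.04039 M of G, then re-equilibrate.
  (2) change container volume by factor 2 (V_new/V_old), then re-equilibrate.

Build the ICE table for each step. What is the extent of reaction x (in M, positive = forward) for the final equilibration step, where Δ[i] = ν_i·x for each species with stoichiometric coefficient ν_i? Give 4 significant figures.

x = -0.003616 M

Q₀ = 9.789 vs Keq = 0.1077 ⇒ Q>K, reverse
Step 1:
                    G           D           C           E
  init         0.1499         2.5       2.061     0.05885
  Δ            0.1525      0.1525     -0.1525    -0.05085
  eq           0.3024       2.653       1.908       0.008
  solve Keq expr → x = -0.05085; check Q = 0.1077
Then add 0.04039 M of G.
Step 2:
                    G           D           C           E
  init         0.3428       2.653       1.908       0.008
  Δ         -0.007905   -0.007905    0.007905    0.002635
  eq           0.3349       2.645       1.916     0.01064
  solve Keq expr → x = 0.002635; check Q = 0.1077
Then change container volume by factor 2 (V_new/V_old).
Step 3:
                    G           D           C           E
  init         0.1675       1.322      0.9582    0.005318
  Δ           0.01085     0.01085    -0.01085   -0.003616
  eq           0.1783       1.333      0.9473    0.001702
  solve Keq expr → x = -0.003616; check Q = 0.1077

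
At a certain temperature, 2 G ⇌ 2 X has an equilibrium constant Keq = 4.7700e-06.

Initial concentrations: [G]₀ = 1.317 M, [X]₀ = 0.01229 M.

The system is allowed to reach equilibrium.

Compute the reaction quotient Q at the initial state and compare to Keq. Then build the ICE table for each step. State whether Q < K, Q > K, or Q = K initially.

Q₀ = 8.7083e-05; Q > K (proceeds reverse)

Q₀ = 8.7083e-05 vs Keq = 4.7700e-06 ⇒ Q>K, reverse
Step 1:
                   G          X
  init         1.317    0.01229
  Δ         0.009393  -0.009393
  eq           1.326   0.002897
  solve Keq expr → x = -0.004697; check Q = 4.7700e-06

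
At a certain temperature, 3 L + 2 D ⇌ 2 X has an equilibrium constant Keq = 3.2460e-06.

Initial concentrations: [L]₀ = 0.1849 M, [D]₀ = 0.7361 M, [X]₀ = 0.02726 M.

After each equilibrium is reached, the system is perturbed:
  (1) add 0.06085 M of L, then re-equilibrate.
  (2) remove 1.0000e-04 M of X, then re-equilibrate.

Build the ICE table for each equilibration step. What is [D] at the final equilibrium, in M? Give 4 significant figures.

Q₀ = 0.217 vs Keq = 3.2460e-06 ⇒ Q>K, reverse
Step 1:
                   L          D          X
  Initial     0.1849     0.7361    0.02726
  Change     0.04067    0.02711   -0.02711
  Equil       0.2256     0.7632 1.4731e-04
  solve Keq expr → x = -0.01356; check Q = 3.2460e-06
Then add 0.06085 M of L.
Step 2:
                   L          D          X
  Initial     0.2864     0.7632 1.4731e-04
  Change  -9.5013e-05 -6.3342e-05 6.3342e-05
  Equil       0.2863     0.7631 2.1065e-04
  solve Keq expr → x = 3.1671e-05; check Q = 3.2460e-06
Then remove 1.0000e-04 M of X.
Step 3:
                   L          D          X
  Initial     0.2863     0.7631 1.1065e-04
  Change  -1.4971e-04 -9.9807e-05 9.9807e-05
  Equil       0.2862      0.763 2.1046e-04
  solve Keq expr → x = 4.9904e-05; check Q = 3.2460e-06

[D]_eq = 0.763 M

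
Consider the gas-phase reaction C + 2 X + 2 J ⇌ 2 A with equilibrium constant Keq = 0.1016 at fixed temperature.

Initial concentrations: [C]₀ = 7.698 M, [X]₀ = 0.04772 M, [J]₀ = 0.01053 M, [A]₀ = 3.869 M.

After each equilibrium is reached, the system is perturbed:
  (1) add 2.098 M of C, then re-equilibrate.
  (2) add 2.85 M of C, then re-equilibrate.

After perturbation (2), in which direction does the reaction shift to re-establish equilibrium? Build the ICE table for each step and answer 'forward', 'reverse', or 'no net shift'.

Direction: forward

Q₀ = 7.7013e+06 vs Keq = 0.1016 ⇒ Q>K, reverse
Step 1:
                  C         X         J         A
  Initial     7.698   0.04772   0.01053     3.869
  Change     0.7757     1.551     1.551    -1.551
  Equil       8.474     1.599     1.562     2.318
  solve Keq expr → x = -0.7757; check Q = 0.1016
Then add 2.098 M of C.
Step 2:
                  C         X         J         A
  Initial     10.57     1.599     1.562     2.318
  Change   -0.03176  -0.06353  -0.06353   0.06353
  Equil       10.54     1.536     1.498     2.381
  solve Keq expr → x = 0.03176; check Q = 0.1016
Then add 2.85 M of C.
Step 3:
                  C         X         J         A
  Initial     13.39     1.536     1.498     2.381
  Change   -0.03359  -0.06717  -0.06717   0.06717
  Equil       13.36     1.468     1.431     2.448
  solve Keq expr → x = 0.03359; check Q = 0.1016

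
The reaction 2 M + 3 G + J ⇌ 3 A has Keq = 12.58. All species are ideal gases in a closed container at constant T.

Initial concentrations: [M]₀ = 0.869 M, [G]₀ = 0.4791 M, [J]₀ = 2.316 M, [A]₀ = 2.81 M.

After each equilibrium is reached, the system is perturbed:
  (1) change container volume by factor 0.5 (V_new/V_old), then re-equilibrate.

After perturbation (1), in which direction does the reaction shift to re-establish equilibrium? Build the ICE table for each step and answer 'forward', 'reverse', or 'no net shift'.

Direction: forward

Q₀ = 115.4 vs Keq = 12.58 ⇒ Q>K, reverse
Step 1:
                    M           G           J           A
  Initial       0.869      0.4791       2.316        2.81
  Change       0.1961      0.2941     0.09804     -0.2941
  Equil         1.065      0.7732       2.414       2.516
  solve Keq expr → x = -0.09804; check Q = 12.58
Then change container volume by factor 0.5 (V_new/V_old).
Step 2:
                    M           G           J           A
  Initial        2.13       1.546       4.828       5.032
  Change      -0.3717     -0.5576     -0.1859      0.5576
  Equil         1.758      0.9889       4.642       5.589
  solve Keq expr → x = 0.1859; check Q = 12.58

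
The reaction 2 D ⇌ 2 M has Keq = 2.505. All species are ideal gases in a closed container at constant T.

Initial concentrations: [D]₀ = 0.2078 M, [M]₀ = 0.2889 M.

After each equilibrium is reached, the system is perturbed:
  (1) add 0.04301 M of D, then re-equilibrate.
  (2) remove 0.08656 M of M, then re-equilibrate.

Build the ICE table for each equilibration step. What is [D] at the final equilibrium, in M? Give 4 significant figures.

Q₀ = 1.933 vs Keq = 2.505 ⇒ Q<K, forward
Step 1:
                   D          M
  I           0.2078     0.2889
  C         -0.01548    0.01548
  E           0.1923     0.3044
  solve Keq expr → x = 0.007742; check Q = 2.505
Then add 0.04301 M of D.
Step 2:
                   D          M
  I           0.2353     0.3044
  C         -0.02636    0.02636
  E            0.209     0.3307
  solve Keq expr → x = 0.01318; check Q = 2.505
Then remove 0.08656 M of M.
Step 3:
                   D          M
  I            0.209     0.2442
  C         -0.03352    0.03352
  E           0.1755     0.2777
  solve Keq expr → x = 0.01676; check Q = 2.505

[D]_eq = 0.1755 M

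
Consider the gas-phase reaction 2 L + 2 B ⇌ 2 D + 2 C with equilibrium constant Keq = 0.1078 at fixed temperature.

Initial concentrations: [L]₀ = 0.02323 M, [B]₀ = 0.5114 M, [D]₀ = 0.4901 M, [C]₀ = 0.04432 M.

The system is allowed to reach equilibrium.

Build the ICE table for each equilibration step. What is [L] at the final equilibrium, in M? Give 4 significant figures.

[L]_eq = 0.04896 M

Q₀ = 3.343 vs Keq = 0.1078 ⇒ Q>K, reverse
Step 1:
                  L         B         D         C
  Initial   0.02323    0.5114    0.4901   0.04432
  Change    0.02573   0.02573  -0.02573  -0.02573
  Equil     0.04896    0.5371    0.4644   0.01859
  solve Keq expr → x = -0.01286; check Q = 0.1078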